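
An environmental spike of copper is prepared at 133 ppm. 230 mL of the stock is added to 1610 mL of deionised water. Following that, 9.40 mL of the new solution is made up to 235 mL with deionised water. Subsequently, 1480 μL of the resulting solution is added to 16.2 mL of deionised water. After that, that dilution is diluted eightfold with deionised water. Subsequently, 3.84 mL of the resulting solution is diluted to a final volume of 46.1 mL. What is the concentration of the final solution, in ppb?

Overall dilution factor = 8 × 25 × 11.95 × 8 × 12.01 = 2.29 × 10⁵.
133 ppm / 2.29 × 10⁵ = 5.80 × 10⁻⁴ ppm = 0.580 ppb.

0.580 ppb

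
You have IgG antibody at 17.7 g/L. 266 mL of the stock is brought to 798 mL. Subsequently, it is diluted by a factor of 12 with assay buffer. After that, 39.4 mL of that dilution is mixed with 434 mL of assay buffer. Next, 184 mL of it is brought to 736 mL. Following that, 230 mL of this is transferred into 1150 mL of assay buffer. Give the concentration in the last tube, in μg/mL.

1.71 μg/mL

Overall dilution factor = 3 × 12 × 12.02 × 4 × 6 = 1.04 × 10⁴.
17.7 g/L / 1.04 × 10⁴ = 1.71 × 10⁻³ g/L = 1.71 μg/mL.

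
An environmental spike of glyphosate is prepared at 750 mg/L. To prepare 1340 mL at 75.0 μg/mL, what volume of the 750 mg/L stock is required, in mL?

134 mL

75.0 μg/mL = 75.0 mg/L.
V₁ = C₂V₂/C₁ = 75.0 × 1340 / 750 = 134 mL.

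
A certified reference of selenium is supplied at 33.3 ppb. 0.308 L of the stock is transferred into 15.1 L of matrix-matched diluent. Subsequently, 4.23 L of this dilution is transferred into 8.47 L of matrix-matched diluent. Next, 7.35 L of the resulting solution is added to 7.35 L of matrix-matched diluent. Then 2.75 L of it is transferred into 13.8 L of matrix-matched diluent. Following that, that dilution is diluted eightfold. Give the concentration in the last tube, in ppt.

2.30 ppt

Overall dilution factor = 50.03 × 3.002 × 2 × 6.018 × 8 = 1.45 × 10⁴.
33.3 ppb / 1.45 × 10⁴ = 2.30 × 10⁻³ ppb = 2.30 ppt.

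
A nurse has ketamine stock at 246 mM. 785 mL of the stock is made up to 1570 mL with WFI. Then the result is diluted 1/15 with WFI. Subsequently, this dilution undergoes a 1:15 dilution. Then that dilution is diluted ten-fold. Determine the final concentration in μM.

54.7 μM

Overall dilution factor = 2 × 15 × 15 × 10 = 4500.
246 mM / 4500 = 0.0547 mM = 54.7 μM.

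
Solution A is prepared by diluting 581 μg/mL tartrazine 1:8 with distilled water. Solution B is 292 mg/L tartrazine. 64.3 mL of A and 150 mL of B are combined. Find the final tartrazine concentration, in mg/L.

226 mg/L

C_A = 581 μg/mL / 8 = 72.6 μg/mL.
C_B = 292 mg/L = 292 μg/mL.
C_mix = (C_A·V_A + C_B·V_B)/(V_A + V_B) = (72.6×64.3 + 292×150) / 214.3 = 226 μg/mL = 226 mg/L.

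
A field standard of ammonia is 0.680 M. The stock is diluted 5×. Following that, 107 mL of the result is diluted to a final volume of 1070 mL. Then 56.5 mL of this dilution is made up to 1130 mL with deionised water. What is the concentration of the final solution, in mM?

Overall dilution factor = 5 × 10 × 20 = 1000.
0.680 M / 1000 = 6.80 × 10⁻⁴ M = 0.680 mM.

0.680 mM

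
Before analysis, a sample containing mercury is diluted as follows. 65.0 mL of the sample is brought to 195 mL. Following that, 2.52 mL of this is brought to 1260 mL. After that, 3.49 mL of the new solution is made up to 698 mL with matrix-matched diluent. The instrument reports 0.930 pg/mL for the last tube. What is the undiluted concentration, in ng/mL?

Overall dilution factor = 3 × 500 × 200 = 3.00 × 10⁵.
Original = 0.930 pg/mL × 3.00 × 10⁵ = 2.79 × 10⁵ pg/mL = 279 ng/mL.

279 ng/mL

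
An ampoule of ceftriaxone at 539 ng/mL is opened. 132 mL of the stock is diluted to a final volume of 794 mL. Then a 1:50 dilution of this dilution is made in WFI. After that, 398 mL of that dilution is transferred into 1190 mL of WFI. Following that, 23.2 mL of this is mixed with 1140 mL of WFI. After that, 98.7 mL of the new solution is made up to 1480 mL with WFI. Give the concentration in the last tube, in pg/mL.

Overall dilution factor = 6.015 × 50 × 3.990 × 50.14 × 14.99 = 9.02 × 10⁵.
539 ng/mL / 9.02 × 10⁵ = 5.97 × 10⁻⁴ ng/mL = 0.597 pg/mL.

0.597 pg/mL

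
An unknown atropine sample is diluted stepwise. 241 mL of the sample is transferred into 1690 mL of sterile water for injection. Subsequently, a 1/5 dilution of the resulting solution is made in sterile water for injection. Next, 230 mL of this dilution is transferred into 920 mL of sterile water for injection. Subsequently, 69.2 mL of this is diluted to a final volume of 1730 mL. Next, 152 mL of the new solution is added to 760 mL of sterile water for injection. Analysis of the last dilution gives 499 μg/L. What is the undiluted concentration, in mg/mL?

Overall dilution factor = 8.012 × 5 × 5 × 25 × 6 = 3.00 × 10⁴.
Original = 499 μg/L × 3.00 × 10⁴ = 1.50 × 10⁷ μg/L = 15.0 mg/mL.

15.0 mg/mL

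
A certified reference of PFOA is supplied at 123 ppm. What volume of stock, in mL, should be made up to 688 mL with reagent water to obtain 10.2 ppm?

57.1 mL

V₁ = C₂V₂/C₁ = 10.2 × 688 / 123 = 57.1 mL.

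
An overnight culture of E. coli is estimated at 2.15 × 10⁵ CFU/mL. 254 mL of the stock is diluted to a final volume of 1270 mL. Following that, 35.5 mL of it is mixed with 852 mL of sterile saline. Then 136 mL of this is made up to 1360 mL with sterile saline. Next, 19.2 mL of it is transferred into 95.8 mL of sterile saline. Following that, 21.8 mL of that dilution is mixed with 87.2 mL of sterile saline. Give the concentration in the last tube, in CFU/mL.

Overall dilution factor = 5 × 25 × 10 × 5.990 × 5 = 3.74 × 10⁴.
2.15 × 10⁵ CFU/mL / 3.74 × 10⁴ = 5.74 CFU/mL.

5.74 CFU/mL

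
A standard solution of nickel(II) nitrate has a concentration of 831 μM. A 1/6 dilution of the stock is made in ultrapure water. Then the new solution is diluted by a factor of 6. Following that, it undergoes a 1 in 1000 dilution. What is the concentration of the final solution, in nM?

Overall dilution factor = 6 × 6 × 1000 = 3.60 × 10⁴.
831 μM / 3.60 × 10⁴ = 0.0231 μM = 23.1 nM.

23.1 nM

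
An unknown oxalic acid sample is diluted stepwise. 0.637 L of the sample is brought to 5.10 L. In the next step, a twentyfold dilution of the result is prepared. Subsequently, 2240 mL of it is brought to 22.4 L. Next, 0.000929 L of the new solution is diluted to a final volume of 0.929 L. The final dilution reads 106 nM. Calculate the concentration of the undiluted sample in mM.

Overall dilution factor = 8.006 × 20 × 10 × 1000 = 1.60 × 10⁶.
Original = 106 nM × 1.60 × 10⁶ = 1.70 × 10⁸ nM = 170 mM.

170 mM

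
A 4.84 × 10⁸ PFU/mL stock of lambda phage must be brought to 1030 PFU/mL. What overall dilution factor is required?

Factor = C₀/C_target = 4.84 × 10⁸ PFU/mL / 1030 PFU/mL = 4.70 × 10⁵.

4.70 × 10⁵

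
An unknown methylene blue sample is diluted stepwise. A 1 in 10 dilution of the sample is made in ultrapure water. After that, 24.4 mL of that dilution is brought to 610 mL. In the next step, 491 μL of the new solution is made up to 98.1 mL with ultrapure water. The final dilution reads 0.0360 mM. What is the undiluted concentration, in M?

Overall dilution factor = 10 × 25 × 199.8 = 4.99 × 10⁴.
Original = 0.0360 mM × 4.99 × 10⁴ = 1798 mM = 1.80 M.

1.80 M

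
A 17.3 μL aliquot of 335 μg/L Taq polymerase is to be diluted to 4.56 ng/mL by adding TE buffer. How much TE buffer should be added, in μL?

4.56 ng/mL = 4.56 μg/L.
V₂ = C₁V₁/C₂ = 335 × 17.3 / 4.56 = 1271 μL.
Diluent to add = V₂ − V₁ = 1271 − 17.3 = 1250 μL.

1250 μL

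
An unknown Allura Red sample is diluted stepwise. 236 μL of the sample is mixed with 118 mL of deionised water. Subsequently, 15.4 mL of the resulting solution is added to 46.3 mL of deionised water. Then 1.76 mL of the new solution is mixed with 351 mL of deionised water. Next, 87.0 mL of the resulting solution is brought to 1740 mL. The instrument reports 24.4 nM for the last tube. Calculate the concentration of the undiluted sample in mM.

Overall dilution factor = 501 × 4.006 × 200.4 × 20 = 8.05 × 10⁶.
Original = 24.4 nM × 8.05 × 10⁶ = 1.96 × 10⁸ nM = 196 mM.

196 mM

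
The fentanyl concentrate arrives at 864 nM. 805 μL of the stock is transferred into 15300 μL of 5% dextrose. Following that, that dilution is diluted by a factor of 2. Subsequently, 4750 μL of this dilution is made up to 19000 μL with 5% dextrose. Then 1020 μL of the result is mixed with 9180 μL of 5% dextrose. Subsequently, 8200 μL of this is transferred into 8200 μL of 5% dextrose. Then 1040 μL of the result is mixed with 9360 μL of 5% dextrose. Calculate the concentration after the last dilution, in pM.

27.0 pM

Overall dilution factor = 20.01 × 2 × 4 × 10 × 2 × 10 = 3.20 × 10⁴.
864 nM / 3.20 × 10⁴ = 0.0270 nM = 27.0 pM.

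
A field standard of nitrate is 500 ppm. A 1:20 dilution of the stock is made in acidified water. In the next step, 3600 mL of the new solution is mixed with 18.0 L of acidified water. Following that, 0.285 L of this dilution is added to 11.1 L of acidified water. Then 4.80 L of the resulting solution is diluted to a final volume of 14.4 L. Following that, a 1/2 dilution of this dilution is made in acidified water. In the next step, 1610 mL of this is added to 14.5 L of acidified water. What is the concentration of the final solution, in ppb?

1.74 ppb

Overall dilution factor = 20 × 6 × 39.95 × 3 × 2 × 10.01 = 2.88 × 10⁵.
500 ppm / 2.88 × 10⁵ = 1.74 × 10⁻³ ppm = 1.74 ppb.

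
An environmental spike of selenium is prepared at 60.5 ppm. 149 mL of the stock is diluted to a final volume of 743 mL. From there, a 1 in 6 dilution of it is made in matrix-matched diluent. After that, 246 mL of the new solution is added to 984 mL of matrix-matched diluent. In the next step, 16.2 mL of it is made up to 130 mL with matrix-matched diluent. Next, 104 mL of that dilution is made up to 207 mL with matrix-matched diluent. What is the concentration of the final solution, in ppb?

25.3 ppb

Overall dilution factor = 4.987 × 6 × 5 × 8.025 × 1.990 = 2389.
60.5 ppm / 2389 = 0.0253 ppm = 25.3 ppb.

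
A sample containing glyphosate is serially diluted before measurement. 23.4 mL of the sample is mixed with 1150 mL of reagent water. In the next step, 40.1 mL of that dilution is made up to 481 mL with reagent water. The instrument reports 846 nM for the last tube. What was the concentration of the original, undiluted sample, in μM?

Overall dilution factor = 50.15 × 12.00 = 601.
Original = 846 nM × 601 = 5.09 × 10⁵ nM = 509 μM.

509 μM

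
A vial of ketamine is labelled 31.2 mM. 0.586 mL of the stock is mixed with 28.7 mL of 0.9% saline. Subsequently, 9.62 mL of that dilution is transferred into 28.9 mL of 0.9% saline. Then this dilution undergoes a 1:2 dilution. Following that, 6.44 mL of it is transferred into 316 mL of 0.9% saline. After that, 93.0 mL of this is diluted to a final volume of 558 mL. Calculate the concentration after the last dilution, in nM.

Overall dilution factor = 49.98 × 4.004 × 2 × 50.07 × 6 = 1.20 × 10⁵.
31.2 mM / 1.20 × 10⁵ = 2.59 × 10⁻⁴ mM = 259 nM.

259 nM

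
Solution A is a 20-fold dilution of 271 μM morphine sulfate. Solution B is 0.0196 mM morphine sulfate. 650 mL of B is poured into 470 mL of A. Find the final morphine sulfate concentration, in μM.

17.1 μM

C_A = 271 μM / 20 = 13.5 μM.
C_B = 0.0196 mM = 19.6 μM.
C_mix = (C_A·V_A + C_B·V_B)/(V_A + V_B) = (13.5×470 + 19.6×650) / 1120 = 17.1 μM.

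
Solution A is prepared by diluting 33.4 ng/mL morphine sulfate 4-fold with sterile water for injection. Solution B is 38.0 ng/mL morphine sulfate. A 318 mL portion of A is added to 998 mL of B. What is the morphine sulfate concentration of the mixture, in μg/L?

C_A = 33.4 ng/mL / 4 = 8.35 ng/mL.
C_mix = (C_A·V_A + C_B·V_B)/(V_A + V_B) = (8.35×318 + 38.0×998) / 1316 = 30.8 ng/mL = 30.8 μg/L.

30.8 μg/L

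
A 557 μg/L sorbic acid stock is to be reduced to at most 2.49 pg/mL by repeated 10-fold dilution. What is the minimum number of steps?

6

Need 10ⁿ ≥ 2.24 × 10⁵, so n ≥ log(2.24 × 10⁵)/log(10) = 5.35.
Minimum whole steps: n = 6.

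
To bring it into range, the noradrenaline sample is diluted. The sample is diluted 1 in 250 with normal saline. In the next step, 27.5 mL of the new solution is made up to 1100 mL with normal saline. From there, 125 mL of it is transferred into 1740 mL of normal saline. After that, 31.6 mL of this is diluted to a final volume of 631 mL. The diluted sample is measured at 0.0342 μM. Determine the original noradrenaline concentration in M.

0.102 M

Overall dilution factor = 250 × 40 × 14.92 × 19.97 = 2.98 × 10⁶.
Original = 0.0342 μM × 2.98 × 10⁶ = 1.02 × 10⁵ μM = 0.102 M.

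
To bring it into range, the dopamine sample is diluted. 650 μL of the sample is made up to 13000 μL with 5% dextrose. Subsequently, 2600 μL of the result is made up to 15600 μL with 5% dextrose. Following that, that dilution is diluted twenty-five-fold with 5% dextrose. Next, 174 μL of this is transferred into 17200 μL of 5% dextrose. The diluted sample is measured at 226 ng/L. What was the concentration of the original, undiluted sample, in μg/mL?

Overall dilution factor = 20 × 6 × 25 × 99.85 = 3.00 × 10⁵.
Original = 226 ng/L × 3.00 × 10⁵ = 6.77 × 10⁷ ng/L = 67.7 μg/mL.

67.7 μg/mL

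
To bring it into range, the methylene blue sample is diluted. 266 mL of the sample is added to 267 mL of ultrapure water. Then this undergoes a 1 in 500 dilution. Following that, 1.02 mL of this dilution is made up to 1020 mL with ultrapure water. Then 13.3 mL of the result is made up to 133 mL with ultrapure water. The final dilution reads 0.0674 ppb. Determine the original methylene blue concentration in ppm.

675 ppm

Overall dilution factor = 2.004 × 500 × 1000 × 10 = 1.00 × 10⁷.
Original = 0.0674 ppb × 1.00 × 10⁷ = 6.75 × 10⁵ ppb = 675 ppm.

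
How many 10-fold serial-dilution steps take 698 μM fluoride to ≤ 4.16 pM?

9

Need 10ⁿ ≥ 1.68 × 10⁸, so n ≥ log(1.68 × 10⁸)/log(10) = 8.22.
Minimum whole steps: n = 9.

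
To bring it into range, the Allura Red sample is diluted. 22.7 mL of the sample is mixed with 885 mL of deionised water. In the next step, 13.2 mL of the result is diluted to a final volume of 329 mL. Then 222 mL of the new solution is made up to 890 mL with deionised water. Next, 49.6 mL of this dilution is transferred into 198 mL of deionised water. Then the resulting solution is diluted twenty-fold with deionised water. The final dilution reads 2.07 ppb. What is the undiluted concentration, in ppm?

Overall dilution factor = 39.99 × 24.92 × 4.009 × 4.992 × 20 = 3.99 × 10⁵.
Original = 2.07 ppb × 3.99 × 10⁵ = 8.26 × 10⁵ ppb = 826 ppm.

826 ppm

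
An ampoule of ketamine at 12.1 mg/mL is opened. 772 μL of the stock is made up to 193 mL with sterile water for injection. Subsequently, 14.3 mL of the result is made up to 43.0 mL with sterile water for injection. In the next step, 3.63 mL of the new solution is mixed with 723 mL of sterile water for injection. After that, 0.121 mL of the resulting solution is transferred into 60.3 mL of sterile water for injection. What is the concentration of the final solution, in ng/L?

161 ng/L

Overall dilution factor = 250 × 3.007 × 200.2 × 499.3 = 7.51 × 10⁷.
12.1 mg/mL / 7.51 × 10⁷ = 1.61 × 10⁻⁷ mg/mL = 161 ng/L.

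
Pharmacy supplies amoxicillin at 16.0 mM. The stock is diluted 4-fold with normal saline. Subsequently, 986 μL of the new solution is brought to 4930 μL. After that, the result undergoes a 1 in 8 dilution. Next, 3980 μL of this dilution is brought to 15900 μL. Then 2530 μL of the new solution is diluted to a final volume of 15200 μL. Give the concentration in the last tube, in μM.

4.17 μM

Overall dilution factor = 4 × 5 × 8 × 3.995 × 6.008 = 3840.
16.0 mM / 3840 = 4.17 × 10⁻³ mM = 4.17 μM.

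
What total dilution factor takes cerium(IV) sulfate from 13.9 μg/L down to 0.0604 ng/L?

2.30 × 10⁵

Factor = C₀/C_target = 13.9 μg/L / 0.0604 ng/L = 2.30 × 10⁵.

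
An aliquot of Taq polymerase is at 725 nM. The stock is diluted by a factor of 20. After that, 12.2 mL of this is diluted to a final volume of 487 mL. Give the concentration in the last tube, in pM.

Overall dilution factor = 20 × 39.92 = 798.
725 nM / 798 = 0.908 nM = 908 pM.

908 pM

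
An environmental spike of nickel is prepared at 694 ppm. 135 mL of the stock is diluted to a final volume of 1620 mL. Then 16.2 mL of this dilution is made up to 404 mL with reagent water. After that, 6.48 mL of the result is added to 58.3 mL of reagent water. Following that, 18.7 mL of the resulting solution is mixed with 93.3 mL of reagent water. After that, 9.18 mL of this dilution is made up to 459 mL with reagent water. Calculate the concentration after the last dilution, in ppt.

Overall dilution factor = 12 × 24.94 × 9.997 × 5.989 × 50 = 8.96 × 10⁵.
694 ppm / 8.96 × 10⁵ = 7.75 × 10⁻⁴ ppm = 775 ppt.

775 ppt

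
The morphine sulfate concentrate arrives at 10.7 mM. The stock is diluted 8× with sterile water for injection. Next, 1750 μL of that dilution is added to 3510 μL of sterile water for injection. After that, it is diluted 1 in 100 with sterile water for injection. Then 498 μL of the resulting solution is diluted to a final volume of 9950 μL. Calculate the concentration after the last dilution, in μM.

0.223 μM

Overall dilution factor = 8 × 3.006 × 100 × 19.98 = 4.80 × 10⁴.
10.7 mM / 4.80 × 10⁴ = 2.23 × 10⁻⁴ mM = 0.223 μM.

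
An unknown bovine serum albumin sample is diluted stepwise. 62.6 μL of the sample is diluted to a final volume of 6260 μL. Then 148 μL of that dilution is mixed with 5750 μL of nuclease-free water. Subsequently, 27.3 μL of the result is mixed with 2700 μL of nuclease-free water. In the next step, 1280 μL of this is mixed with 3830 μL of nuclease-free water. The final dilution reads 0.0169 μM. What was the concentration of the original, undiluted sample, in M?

0.0269 M

Overall dilution factor = 100 × 39.85 × 99.90 × 3.992 = 1.59 × 10⁶.
Original = 0.0169 μM × 1.59 × 10⁶ = 2.69 × 10⁴ μM = 0.0269 M.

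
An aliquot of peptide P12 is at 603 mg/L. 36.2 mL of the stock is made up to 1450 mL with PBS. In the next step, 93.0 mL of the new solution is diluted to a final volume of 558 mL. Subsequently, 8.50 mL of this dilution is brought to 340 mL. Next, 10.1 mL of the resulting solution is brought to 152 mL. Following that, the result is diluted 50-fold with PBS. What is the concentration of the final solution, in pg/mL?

83.4 pg/mL

Overall dilution factor = 40.06 × 6 × 40 × 15.05 × 50 = 7.23 × 10⁶.
603 mg/L / 7.23 × 10⁶ = 8.34 × 10⁻⁵ mg/L = 83.4 pg/mL.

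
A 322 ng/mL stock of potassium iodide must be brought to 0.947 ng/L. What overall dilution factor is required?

3.40 × 10⁵

Factor = C₀/C_target = 322 ng/mL / 0.947 ng/L = 3.40 × 10⁵.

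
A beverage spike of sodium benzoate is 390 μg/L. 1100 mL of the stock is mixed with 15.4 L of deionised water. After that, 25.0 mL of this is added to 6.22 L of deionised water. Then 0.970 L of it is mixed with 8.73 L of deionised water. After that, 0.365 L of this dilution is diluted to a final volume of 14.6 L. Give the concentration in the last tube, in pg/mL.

0.260 pg/mL

Overall dilution factor = 15 × 249.8 × 10 × 40 = 1.50 × 10⁶.
390 μg/L / 1.50 × 10⁶ = 2.60 × 10⁻⁴ μg/L = 0.260 pg/mL.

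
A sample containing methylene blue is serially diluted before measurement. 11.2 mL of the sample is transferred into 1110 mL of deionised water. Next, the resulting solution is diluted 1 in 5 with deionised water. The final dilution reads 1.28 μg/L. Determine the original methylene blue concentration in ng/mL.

641 ng/mL

Overall dilution factor = 100.1 × 5 = 501.
Original = 1.28 μg/L × 501 = 641 μg/L = 641 ng/mL.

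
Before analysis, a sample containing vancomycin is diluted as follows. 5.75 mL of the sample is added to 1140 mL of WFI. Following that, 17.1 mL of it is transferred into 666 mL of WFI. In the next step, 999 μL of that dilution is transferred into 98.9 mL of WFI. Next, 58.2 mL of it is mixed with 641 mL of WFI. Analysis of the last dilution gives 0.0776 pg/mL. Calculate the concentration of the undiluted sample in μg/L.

Overall dilution factor = 199.3 × 39.95 × 100.00 × 12.01 = 9.56 × 10⁶.
Original = 0.0776 pg/mL × 9.56 × 10⁶ = 7.42 × 10⁵ pg/mL = 742 μg/L.

742 μg/L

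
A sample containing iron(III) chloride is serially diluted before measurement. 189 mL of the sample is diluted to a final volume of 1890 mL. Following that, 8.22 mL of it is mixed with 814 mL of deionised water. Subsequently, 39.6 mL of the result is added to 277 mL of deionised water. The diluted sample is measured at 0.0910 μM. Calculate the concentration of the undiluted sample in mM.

Overall dilution factor = 10 × 100.0 × 7.995 = 7997.
Original = 0.0910 μM × 7997 = 728 μM = 0.728 mM.

0.728 mM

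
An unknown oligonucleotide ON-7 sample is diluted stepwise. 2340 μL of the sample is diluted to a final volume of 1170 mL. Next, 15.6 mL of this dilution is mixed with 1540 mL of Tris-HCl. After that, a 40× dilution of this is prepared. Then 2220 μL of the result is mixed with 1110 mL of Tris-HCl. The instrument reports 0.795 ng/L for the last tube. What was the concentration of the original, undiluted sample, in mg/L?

Overall dilution factor = 500 × 99.72 × 40 × 501 = 9.99 × 10⁸.
Original = 0.795 ng/L × 9.99 × 10⁸ = 7.94 × 10⁸ ng/L = 794 mg/L.

794 mg/L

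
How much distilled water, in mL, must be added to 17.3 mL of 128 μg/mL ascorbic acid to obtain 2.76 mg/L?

785 mL

2.76 mg/L = 2.76 μg/mL.
V₂ = C₁V₁/C₂ = 128 × 17.3 / 2.76 = 802 mL.
Diluent to add = V₂ − V₁ = 802 − 17.3 = 785 mL.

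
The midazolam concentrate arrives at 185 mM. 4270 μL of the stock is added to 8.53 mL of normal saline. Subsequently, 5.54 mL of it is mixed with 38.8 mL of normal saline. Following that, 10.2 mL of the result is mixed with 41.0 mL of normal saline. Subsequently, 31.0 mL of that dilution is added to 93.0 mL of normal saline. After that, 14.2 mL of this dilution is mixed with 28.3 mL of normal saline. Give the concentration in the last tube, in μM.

Overall dilution factor = 2.998 × 8.004 × 5.020 × 4 × 2.993 = 1442.
185 mM / 1442 = 0.128 mM = 128 μM.

128 μM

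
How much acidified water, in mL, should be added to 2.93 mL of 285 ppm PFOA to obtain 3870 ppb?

213 mL

3870 ppb = 3.87 ppm.
V₂ = C₁V₁/C₂ = 285 × 2.93 / 3.87 = 216 mL.
Diluent to add = V₂ − V₁ = 216 − 2.93 = 213 mL.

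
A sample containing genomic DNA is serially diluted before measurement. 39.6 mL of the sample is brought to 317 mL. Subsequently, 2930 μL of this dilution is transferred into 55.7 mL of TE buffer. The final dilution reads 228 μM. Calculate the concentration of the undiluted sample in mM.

36.5 mM

Overall dilution factor = 8.005 × 20.01 = 160.
Original = 228 μM × 160 = 3.65 × 10⁴ μM = 36.5 mM.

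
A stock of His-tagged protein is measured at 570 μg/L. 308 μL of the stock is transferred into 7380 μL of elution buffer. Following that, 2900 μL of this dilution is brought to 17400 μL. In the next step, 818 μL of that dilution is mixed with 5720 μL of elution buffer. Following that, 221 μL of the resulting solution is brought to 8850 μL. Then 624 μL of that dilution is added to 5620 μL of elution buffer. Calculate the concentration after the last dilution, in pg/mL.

1.19 pg/mL

Overall dilution factor = 24.96 × 6 × 7.993 × 40.05 × 10.01 = 4.80 × 10⁵.
570 μg/L / 4.80 × 10⁵ = 1.19 × 10⁻³ μg/L = 1.19 pg/mL.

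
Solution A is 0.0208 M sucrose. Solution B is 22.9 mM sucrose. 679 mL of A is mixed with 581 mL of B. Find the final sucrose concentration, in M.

C_B = 22.9 mM = 0.0229 M.
C_mix = (C_A·V_A + C_B·V_B)/(V_A + V_B) = (0.0208×679 + 0.0229×581) / 1260 = 0.0218 M.

0.0218 M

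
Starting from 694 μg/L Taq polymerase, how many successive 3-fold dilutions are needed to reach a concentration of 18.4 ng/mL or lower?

4

Need 3ⁿ ≥ 37.7, so n ≥ log(37.7)/log(3) = 3.30.
Minimum whole steps: n = 4.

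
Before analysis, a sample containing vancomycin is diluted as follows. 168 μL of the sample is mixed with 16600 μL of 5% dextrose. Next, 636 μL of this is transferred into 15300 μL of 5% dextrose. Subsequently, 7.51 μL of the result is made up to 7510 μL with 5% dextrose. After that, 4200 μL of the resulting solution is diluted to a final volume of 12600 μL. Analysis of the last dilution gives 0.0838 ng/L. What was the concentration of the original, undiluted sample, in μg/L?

Overall dilution factor = 99.81 × 25.06 × 1000 × 3 = 7.50 × 10⁶.
Original = 0.0838 ng/L × 7.50 × 10⁶ = 6.29 × 10⁵ ng/L = 629 μg/L.

629 μg/L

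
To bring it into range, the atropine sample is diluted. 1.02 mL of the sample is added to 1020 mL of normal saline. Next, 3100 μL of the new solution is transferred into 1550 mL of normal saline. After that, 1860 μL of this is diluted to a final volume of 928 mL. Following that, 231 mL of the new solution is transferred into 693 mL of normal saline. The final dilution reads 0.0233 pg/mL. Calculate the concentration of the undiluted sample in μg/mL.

Overall dilution factor = 1001 × 501 × 498.9 × 4 = 1.00 × 10⁹.
Original = 0.0233 pg/mL × 1.00 × 10⁹ = 2.33 × 10⁷ pg/mL = 23.3 μg/mL.

23.3 μg/mL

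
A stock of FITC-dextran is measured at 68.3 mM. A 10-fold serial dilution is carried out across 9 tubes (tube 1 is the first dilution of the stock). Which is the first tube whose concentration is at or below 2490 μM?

tube 2

Tube n has concentration 68.3 mM / 10ⁿ.
Need 10ⁿ ≥ 68.3 mM / 2490 μM = 27.4, so n ≥ 1.44.
First such tube: n = 2.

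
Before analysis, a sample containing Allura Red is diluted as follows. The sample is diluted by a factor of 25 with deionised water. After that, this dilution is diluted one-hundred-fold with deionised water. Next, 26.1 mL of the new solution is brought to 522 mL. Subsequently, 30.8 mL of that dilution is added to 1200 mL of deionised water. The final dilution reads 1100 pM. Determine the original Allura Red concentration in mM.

2.20 mM

Overall dilution factor = 25 × 100 × 20 × 39.96 = 2.00 × 10⁶.
Original = 1100 pM × 2.00 × 10⁶ = 2.20 × 10⁹ pM = 2.20 mM.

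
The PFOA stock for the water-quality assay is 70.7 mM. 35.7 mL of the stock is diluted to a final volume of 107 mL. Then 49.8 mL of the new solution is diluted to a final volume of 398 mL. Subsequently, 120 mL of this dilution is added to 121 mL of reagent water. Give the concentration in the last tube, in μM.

Overall dilution factor = 2.997 × 7.992 × 2.008 = 48.1.
70.7 mM / 48.1 = 1.47 mM = 1470 μM.

1470 μM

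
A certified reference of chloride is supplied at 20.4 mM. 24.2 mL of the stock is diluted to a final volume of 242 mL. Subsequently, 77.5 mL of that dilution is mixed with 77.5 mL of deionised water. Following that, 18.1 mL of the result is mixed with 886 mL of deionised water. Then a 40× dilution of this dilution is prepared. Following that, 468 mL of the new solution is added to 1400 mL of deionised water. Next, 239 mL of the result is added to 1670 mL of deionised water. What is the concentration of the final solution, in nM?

Overall dilution factor = 10 × 2 × 49.95 × 40 × 3.991 × 7.987 = 1.27 × 10⁶.
20.4 mM / 1.27 × 10⁶ = 1.60 × 10⁻⁵ mM = 16.0 nM.

16.0 nM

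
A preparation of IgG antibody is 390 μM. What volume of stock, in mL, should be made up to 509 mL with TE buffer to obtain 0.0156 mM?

20.4 mL

0.0156 mM = 15.6 μM.
V₁ = C₂V₂/C₁ = 15.6 × 509 / 390 = 20.4 mL.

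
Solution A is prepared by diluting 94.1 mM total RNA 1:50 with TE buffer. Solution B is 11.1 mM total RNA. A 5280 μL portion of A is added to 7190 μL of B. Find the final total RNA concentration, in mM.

C_A = 94.1 mM / 50 = 1.88 mM.
C_mix = (C_A·V_A + C_B·V_B)/(V_A + V_B) = (1.88×5280 + 11.1×7190) / 12470 = 7.20 mM.

7.20 mM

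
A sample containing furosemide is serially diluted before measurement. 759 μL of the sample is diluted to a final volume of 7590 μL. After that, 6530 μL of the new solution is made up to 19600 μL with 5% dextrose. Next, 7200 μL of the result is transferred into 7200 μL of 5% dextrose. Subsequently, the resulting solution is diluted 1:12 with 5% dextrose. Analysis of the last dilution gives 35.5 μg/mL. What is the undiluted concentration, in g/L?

25.6 g/L

Overall dilution factor = 10 × 3.002 × 2 × 12 = 720.
Original = 35.5 μg/mL × 720 = 2.56 × 10⁴ μg/mL = 25.6 g/L.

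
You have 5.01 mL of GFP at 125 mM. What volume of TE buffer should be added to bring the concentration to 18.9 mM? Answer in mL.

28.1 mL

V₂ = C₁V₁/C₂ = 125 × 5.01 / 18.9 = 33.1 mL.
Diluent to add = V₂ − V₁ = 33.1 − 5.01 = 28.1 mL.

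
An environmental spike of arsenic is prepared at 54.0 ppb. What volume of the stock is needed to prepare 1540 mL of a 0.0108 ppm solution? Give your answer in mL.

0.0108 ppm = 10.8 ppb.
V₁ = C₂V₂/C₁ = 10.8 × 1540 / 54.0 = 308 mL.

308 mL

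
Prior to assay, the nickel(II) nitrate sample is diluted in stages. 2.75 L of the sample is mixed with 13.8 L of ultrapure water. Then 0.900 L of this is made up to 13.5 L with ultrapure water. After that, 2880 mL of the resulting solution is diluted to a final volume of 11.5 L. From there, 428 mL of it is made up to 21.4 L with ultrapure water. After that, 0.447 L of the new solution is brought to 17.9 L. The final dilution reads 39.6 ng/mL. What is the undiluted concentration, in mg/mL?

Overall dilution factor = 6.018 × 15 × 3.993 × 50 × 40.04 = 7.22 × 10⁵.
Original = 39.6 ng/mL × 7.22 × 10⁵ = 2.86 × 10⁷ ng/mL = 28.6 mg/mL.

28.6 mg/mL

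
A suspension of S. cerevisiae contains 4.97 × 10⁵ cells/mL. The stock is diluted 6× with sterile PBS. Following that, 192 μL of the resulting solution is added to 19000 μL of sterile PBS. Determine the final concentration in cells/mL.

829 cells/mL

Overall dilution factor = 6 × 99.96 = 600.
4.97 × 10⁵ cells/mL / 600 = 829 cells/mL.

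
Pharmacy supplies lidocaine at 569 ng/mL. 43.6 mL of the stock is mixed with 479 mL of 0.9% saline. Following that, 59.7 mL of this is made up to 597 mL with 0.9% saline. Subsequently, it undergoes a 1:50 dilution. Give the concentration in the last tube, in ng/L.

Overall dilution factor = 11.99 × 10 × 50 = 5993.
569 ng/mL / 5993 = 0.0949 ng/mL = 94.9 ng/L.

94.9 ng/L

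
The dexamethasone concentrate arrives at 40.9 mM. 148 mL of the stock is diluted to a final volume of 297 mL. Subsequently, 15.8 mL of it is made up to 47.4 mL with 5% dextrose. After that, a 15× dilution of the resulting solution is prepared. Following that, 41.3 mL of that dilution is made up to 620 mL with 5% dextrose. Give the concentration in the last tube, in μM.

Overall dilution factor = 2.007 × 3 × 15 × 15.01 = 1356.
40.9 mM / 1356 = 0.0302 mM = 30.2 μM.

30.2 μM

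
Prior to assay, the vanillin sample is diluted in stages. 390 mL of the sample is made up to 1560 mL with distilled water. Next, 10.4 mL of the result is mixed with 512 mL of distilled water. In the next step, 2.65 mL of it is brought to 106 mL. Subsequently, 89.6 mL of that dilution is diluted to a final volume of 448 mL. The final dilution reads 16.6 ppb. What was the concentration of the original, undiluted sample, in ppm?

667 ppm

Overall dilution factor = 4 × 50.23 × 40 × 5 = 4.02 × 10⁴.
Original = 16.6 ppb × 4.02 × 10⁴ = 6.67 × 10⁵ ppb = 667 ppm.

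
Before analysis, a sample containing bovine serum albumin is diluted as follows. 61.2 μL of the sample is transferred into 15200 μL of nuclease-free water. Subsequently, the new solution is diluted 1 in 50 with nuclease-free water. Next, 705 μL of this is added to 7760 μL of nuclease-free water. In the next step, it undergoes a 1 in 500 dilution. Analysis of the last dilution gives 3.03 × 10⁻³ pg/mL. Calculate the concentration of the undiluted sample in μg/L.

Overall dilution factor = 249.4 × 50 × 12.01 × 500 = 7.49 × 10⁷.
Original = 3.03 × 10⁻³ pg/mL × 7.49 × 10⁷ = 2.27 × 10⁵ pg/mL = 227 μg/L.

227 μg/L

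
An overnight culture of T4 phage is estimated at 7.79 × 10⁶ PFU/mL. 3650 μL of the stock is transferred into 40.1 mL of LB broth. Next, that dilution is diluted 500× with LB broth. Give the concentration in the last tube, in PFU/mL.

1300 PFU/mL

Overall dilution factor = 11.99 × 500 = 5993.
7.79 × 10⁶ PFU/mL / 5993 = 1300 PFU/mL.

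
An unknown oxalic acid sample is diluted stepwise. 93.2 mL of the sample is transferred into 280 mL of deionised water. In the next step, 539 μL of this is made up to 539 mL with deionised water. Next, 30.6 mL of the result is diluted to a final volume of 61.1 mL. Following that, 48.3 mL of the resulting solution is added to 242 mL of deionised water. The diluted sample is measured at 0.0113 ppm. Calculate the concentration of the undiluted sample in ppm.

Overall dilution factor = 4.004 × 1000 × 1.997 × 6.010 = 4.81 × 10⁴.
Original = 0.0113 ppm × 4.81 × 10⁴ = 543 ppm.

543 ppm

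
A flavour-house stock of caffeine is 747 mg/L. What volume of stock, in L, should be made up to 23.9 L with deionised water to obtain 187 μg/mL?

5.98 L

187 μg/mL = 187 mg/L.
V₁ = C₂V₂/C₁ = 187 × 23.9 / 747 = 5.98 L.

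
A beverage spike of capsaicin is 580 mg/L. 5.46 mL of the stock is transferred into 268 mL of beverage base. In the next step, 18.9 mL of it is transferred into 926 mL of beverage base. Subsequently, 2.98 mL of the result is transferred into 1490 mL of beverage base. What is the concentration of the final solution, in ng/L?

462 ng/L

Overall dilution factor = 50.08 × 49.99 × 501 = 1.25 × 10⁶.
580 mg/L / 1.25 × 10⁶ = 4.62 × 10⁻⁴ mg/L = 462 ng/L.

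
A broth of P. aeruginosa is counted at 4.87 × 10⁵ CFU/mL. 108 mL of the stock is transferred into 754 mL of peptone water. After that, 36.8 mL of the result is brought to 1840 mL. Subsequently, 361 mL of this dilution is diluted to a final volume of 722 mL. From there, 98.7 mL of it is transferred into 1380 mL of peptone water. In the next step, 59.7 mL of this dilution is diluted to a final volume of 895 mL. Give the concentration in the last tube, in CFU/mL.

2.72 CFU/mL

Overall dilution factor = 7.981 × 50 × 2 × 14.98 × 14.99 = 1.79 × 10⁵.
4.87 × 10⁵ CFU/mL / 1.79 × 10⁵ = 2.72 CFU/mL.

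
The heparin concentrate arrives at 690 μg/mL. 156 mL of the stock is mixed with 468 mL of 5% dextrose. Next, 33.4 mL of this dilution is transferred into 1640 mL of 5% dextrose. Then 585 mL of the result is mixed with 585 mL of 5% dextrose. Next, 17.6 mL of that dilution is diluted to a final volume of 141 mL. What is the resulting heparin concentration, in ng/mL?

Overall dilution factor = 4 × 50.10 × 2 × 8.011 = 3211.
690 μg/mL / 3211 = 0.215 μg/mL = 215 ng/mL.

215 ng/mL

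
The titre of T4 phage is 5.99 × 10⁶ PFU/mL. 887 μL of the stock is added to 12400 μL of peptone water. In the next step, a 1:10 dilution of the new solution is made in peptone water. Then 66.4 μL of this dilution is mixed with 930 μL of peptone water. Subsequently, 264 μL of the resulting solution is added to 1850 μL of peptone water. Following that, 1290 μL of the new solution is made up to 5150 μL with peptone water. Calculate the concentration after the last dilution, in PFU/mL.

83.4 PFU/mL

Overall dilution factor = 14.98 × 10 × 15.01 × 8.008 × 3.992 = 7.19 × 10⁴.
5.99 × 10⁶ PFU/mL / 7.19 × 10⁴ = 83.4 PFU/mL.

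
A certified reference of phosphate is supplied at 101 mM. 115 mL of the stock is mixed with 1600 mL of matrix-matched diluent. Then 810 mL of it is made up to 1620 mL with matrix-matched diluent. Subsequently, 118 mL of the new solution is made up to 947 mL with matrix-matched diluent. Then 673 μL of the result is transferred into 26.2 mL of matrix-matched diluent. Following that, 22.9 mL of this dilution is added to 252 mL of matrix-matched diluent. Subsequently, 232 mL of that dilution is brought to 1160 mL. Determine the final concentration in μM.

0.176 μM

Overall dilution factor = 14.91 × 2 × 8.025 × 39.93 × 12.00 × 5 = 5.74 × 10⁵.
101 mM / 5.74 × 10⁵ = 1.76 × 10⁻⁴ mM = 0.176 μM.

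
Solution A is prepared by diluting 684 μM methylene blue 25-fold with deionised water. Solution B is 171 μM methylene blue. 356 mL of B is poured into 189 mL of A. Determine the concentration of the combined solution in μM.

C_A = 684 μM / 25 = 27.4 μM.
C_mix = (C_A·V_A + C_B·V_B)/(V_A + V_B) = (27.4×189 + 171×356) / 545.0 = 121 μM.

121 μM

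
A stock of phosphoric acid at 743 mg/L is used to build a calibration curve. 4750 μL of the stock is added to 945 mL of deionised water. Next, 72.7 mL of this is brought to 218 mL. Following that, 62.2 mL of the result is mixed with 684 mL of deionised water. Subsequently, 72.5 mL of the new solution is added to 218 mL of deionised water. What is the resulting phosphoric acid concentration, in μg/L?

25.8 μg/L

Overall dilution factor = 199.9 × 2.999 × 12.00 × 4.007 = 2.88 × 10⁴.
743 mg/L / 2.88 × 10⁴ = 0.0258 mg/L = 25.8 μg/L.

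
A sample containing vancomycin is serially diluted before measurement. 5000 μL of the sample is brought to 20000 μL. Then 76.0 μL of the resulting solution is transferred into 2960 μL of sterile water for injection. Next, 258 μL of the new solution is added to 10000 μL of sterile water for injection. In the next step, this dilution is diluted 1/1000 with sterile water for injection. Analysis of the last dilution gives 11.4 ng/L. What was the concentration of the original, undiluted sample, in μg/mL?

72.4 μg/mL

Overall dilution factor = 4 × 39.95 × 39.76 × 1000 = 6.35 × 10⁶.
Original = 11.4 ng/L × 6.35 × 10⁶ = 7.24 × 10⁷ ng/L = 72.4 μg/mL.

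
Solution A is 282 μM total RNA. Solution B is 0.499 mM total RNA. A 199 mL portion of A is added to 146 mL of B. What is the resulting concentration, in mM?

C_B = 0.499 mM = 499 μM.
C_mix = (C_A·V_A + C_B·V_B)/(V_A + V_B) = (282×199 + 499×146) / 345.0 = 374 μM = 0.374 mM.

0.374 mM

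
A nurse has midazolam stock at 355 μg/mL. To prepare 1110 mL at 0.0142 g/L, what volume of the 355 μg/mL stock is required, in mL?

44.4 mL

0.0142 g/L = 14.2 μg/mL.
V₁ = C₂V₂/C₁ = 14.2 × 1110 / 355 = 44.4 mL.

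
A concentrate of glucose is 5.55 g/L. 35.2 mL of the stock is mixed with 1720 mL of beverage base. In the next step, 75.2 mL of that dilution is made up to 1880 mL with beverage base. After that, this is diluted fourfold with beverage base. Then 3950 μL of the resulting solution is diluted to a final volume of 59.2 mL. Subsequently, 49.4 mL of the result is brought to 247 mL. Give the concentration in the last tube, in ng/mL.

14.9 ng/mL

Overall dilution factor = 49.86 × 25 × 4 × 14.99 × 5 = 3.74 × 10⁵.
5.55 g/L / 3.74 × 10⁵ = 1.49 × 10⁻⁵ g/L = 14.9 ng/mL.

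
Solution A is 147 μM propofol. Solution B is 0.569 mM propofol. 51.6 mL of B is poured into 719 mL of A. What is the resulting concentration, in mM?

C_B = 0.569 mM = 569 μM.
C_mix = (C_A·V_A + C_B·V_B)/(V_A + V_B) = (147×719 + 569×51.6) / 770.6 = 175 μM = 0.175 mM.

0.175 mM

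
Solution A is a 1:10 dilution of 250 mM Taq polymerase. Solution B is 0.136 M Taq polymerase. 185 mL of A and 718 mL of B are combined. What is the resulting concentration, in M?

0.113 M

C_A = 250 mM / 10 = 25.0 mM.
C_B = 0.136 M = 136 mM.
C_mix = (C_A·V_A + C_B·V_B)/(V_A + V_B) = (25.0×185 + 136×718) / 903.0 = 113 mM = 0.113 M.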